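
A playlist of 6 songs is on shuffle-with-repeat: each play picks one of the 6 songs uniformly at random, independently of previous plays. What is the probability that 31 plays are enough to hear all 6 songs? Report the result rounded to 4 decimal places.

By inclusion–exclusion over which songs are missing,
P(all seen) = Σ_{j=0}^{6} (-1)^j C(6,j)((6-j)/6)^31
= 1.00000 - 0.02106 + 0.00005 - 0.00000 + 0.00000 - 0.00000 + 0.00000
= 0.97899.

0.9790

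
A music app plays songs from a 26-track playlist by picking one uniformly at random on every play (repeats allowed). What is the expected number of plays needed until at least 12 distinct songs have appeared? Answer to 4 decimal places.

15.6743

Going from k to k+1 distinct takes a geometric number of plays with mean 26/(26-k).
Sum over k = 0,...,11: E = 26/26 + 26/25 + 26/24 + ... + 26/16 + 26/15 = 15.67429.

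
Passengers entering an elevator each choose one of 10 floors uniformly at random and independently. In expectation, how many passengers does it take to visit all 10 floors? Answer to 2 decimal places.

Split into phases: going from k distinct to k+1 distinct takes on average 10/(10-k) passengers.
E[T] = 10/10 + 10/9 + 10/8 + ... + 10/2 + 10/1 = 10·H_{10}.
H_{10} = 2.929, so E[T] = 29.290.

29.29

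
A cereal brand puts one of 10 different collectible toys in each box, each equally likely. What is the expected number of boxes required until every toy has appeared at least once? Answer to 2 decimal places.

The wait to go from k to k+1 distinct toys is geometric with mean 10/(10-k).
E[T] = 10/10 + 10/9 + 10/8 + ... + 10/2 + 10/1 = 10·H_{10}.
H_{10} = 2.929, so E[T] = 29.290.

29.29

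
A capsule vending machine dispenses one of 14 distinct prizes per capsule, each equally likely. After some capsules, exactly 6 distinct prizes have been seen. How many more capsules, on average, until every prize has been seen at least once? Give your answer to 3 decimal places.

The wait to go from k to k+1 distinct prizes is geometric with mean 14/(14-k).
Sum over k = 6,...,13: E = 14/8 + 14/7 + 14/6 + ... + 14/2 + 14/1 = 38.0500.

38.050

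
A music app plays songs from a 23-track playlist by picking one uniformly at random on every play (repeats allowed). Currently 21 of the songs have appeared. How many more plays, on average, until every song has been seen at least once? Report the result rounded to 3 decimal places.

34.500

The wait to go from k to k+1 distinct songs is geometric with mean 23/(23-k).
Sum over k = 21,...,22: E = 23/2 + 23/1 = 34.5000.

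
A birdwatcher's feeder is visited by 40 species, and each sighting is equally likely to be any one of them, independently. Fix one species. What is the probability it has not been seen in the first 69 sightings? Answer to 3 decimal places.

0.174

On each sighting the fixed species fails to appear with probability 39/40.
P(still missing after 69) = (39/40)^69 = 0.1743.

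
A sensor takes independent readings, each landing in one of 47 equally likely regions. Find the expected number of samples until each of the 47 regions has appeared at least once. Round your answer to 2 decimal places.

After k distinct regions have appeared, the next sample gives a new one with probability (47-k)/47, so the expected wait for the (k+1)-th is 47/(47-k).
E[T] = 47/47 + 47/46 + 47/45 + ... + 47/2 + 47/1 = 47·H_{47}.
H_{47} = 4.438, so E[T] = 208.584.

208.58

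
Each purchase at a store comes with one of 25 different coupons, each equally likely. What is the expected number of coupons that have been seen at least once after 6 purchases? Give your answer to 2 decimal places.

5.43

For each coupon, P(seen in 6 purchases) = 1 - (24/25)^6 = 0.217.
By linearity of expectation, E[distinct seen] = 25·(1 - (24/25)^6) = 5.431.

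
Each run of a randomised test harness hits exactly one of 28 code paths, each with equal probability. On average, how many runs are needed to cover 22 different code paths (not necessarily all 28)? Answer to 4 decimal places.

41.3608

With k distinct code paths already seen, the next new one arrives after an expected 28/(28-k) runs.
Sum over k = 0,...,21: E = 28/28 + 28/27 + 28/26 + ... + 28/8 + 28/7 = 41.36079.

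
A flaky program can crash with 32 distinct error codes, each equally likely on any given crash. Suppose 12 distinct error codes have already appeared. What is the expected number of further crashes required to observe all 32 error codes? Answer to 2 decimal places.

115.13

From k distinct to k+1 distinct takes on average 32/(32-k) crashes.
Sum over k = 12,...,31: E = 32/20 + 32/19 + 32/18 + ... + 32/2 + 32/1 = 115.128.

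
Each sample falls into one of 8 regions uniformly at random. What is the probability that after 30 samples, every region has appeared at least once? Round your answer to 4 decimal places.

Let A_i be the event that region i is missing after 30 samples. By inclusion–exclusion on the A_i,
P(all seen) = Σ_{j=0}^{8} (-1)^j C(8,j)((8-j)/8)^30
= 1.00000 - 0.14566 + 0.00500 - 0.00004 + 0.00000 - 0.00000 + 0.00000 - 0.00000 + 0.00000
= 0.85930.

0.8593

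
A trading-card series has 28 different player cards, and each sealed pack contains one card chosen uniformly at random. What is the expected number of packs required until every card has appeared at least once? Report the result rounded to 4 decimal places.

109.9608

The wait to go from k to k+1 distinct cards is geometric with mean 28/(28-k).
E[T] = 28/28 + 28/27 + 28/26 + ... + 28/2 + 28/1 = 28·H_{28}.
H_{28} = 3.92717, so E[T] = 109.96079.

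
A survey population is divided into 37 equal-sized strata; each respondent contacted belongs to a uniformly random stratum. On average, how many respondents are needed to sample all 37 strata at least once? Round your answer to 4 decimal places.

155.4587

The wait to go from k to k+1 distinct strata is geometric with mean 37/(37-k).
E[T] = 37/37 + 37/36 + 37/35 + ... + 37/2 + 37/1 = 37·H_{37}.
H_{37} = 4.20159, so E[T] = 155.45869.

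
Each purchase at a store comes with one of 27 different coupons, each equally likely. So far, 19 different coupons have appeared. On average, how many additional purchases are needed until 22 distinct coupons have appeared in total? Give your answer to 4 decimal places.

11.7321

From k distinct to k+1 distinct takes on average 27/(27-k) purchases.
Sum over k = 19,...,21: E = 27/8 + 27/7 + 27/6 = 11.73214.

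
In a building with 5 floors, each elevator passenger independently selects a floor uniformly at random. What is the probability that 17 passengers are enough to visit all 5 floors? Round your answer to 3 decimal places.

Let A_i be the event that floor i is missing after 17 passengers. By inclusion–exclusion on the A_i,
P(all seen) = Σ_{j=0}^{5} (-1)^j C(5,j)((5-j)/5)^17
= 1.0000 - 0.1126 + 0.0017 - 0.0000 + 0.0000 - 0.0000
= 0.8891.

0.889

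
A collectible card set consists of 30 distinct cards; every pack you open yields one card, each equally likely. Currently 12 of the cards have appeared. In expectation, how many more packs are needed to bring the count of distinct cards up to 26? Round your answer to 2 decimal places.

42.35

The wait to go from k to k+1 distinct cards is geometric with mean 30/(30-k).
Sum over k = 12,...,25: E = 30/18 + 30/17 + 30/16 + ... + 30/6 + 30/5 = 42.353.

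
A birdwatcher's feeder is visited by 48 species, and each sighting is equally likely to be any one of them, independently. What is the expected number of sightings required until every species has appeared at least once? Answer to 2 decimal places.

The wait to go from k to k+1 distinct species is geometric with mean 48/(48-k).
E[T] = 48/48 + 48/47 + 48/46 + ... + 48/2 + 48/1 = 48·H_{48}.
H_{48} = 4.459, so E[T] = 214.022.

214.02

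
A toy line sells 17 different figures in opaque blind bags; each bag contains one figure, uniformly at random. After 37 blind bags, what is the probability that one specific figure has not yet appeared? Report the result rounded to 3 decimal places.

Each blind bag misses the fixed figure with probability (17-1)/17 = 16/17, independently.
P(still missing after 37) = (16/17)^37 = 0.1061.

0.106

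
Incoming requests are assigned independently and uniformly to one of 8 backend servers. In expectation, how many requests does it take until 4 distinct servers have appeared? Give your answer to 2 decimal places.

Going from k to k+1 distinct takes a geometric number of requests with mean 8/(8-k).
Sum over k = 0,...,3: E = 8/8 + 8/7 + 8/6 + 8/5 = 5.076.

5.08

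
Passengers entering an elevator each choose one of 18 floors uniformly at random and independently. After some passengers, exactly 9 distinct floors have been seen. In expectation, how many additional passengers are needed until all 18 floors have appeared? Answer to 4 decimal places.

With k distinct floors already seen, the next new one takes an expected 18/(18-k) passengers.
Sum over k = 9,...,17: E = 18/9 + 18/8 + 18/7 + ... + 18/2 + 18/1 = 50.92143.

50.9214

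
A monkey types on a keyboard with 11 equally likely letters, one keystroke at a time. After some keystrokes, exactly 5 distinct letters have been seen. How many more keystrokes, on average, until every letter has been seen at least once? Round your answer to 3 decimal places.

26.950

The wait to go from k to k+1 distinct letters is geometric with mean 11/(11-k).
Sum over k = 5,...,10: E = 11/6 + 11/5 + 11/4 + 11/3 + 11/2 + 11/1 = 26.9500.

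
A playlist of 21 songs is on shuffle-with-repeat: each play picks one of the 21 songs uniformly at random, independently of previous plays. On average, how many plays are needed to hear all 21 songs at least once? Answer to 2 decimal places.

76.55

Split into phases: going from k distinct to k+1 distinct takes on average 21/(21-k) plays.
E[T] = 21/21 + 21/20 + 21/19 + ... + 21/2 + 21/1 = 21·H_{21}.
H_{21} = 3.645, so E[T] = 76.553.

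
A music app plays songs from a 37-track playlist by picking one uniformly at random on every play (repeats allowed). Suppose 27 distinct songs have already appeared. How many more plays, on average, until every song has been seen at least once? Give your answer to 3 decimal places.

The wait to go from k to k+1 distinct songs is geometric with mean 37/(37-k).
Sum over k = 27,...,36: E = 37/10 + 37/9 + 37/8 + ... + 37/2 + 37/1 = 108.3718.

108.372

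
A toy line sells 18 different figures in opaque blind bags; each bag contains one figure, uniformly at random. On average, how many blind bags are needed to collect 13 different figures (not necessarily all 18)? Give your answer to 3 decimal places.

Going from k to k+1 distinct takes a geometric number of blind bags with mean 18/(18-k).
Sum over k = 0,...,12: E = 18/18 + 18/17 + 18/16 + ... + 18/7 + 18/6 = 21.8119.

21.812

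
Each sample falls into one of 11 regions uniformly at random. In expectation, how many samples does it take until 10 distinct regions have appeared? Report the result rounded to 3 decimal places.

Going from k to k+1 distinct takes a geometric number of samples with mean 11/(11-k).
Sum over k = 0,...,9: E = 11/11 + 11/10 + 11/9 + ... + 11/3 + 11/2 = 22.2187.

22.219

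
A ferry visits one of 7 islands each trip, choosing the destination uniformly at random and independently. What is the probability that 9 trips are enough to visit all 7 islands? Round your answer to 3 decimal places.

Let A_i be the event that island i is missing after 9 trips. By inclusion–exclusion on the A_i,
P(all seen) = Σ_{j=0}^{7} (-1)^j C(7,j)((7-j)/7)^9
= 1.0000 - 1.7481 + 1.0164 - 0.2274 + 0.0171 - 0.0003 + 0.0000 - 0.0000
= 0.0577.

0.058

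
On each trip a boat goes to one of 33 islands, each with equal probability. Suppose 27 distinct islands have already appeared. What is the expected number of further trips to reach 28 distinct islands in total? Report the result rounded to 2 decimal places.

5.50

The wait to go from k to k+1 distinct islands is geometric with mean 33/(33-k).
Only the k = 27 term is needed: E = 33/6 = 5.500.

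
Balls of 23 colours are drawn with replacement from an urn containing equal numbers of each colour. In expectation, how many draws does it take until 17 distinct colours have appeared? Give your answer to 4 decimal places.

Going from k to k+1 distinct takes a geometric number of draws with mean 23/(23-k).
Sum over k = 0,...,16: E = 23/23 + 23/22 + 23/21 + ... + 23/8 + 23/7 = 29.53870.

29.5387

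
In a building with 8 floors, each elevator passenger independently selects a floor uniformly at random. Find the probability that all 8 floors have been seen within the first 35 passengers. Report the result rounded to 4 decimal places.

By inclusion–exclusion over which floors are missing,
P(all seen) = Σ_{j=0}^{8} (-1)^j C(8,j)((8-j)/8)^35
= 1.00000 - 0.07471 + 0.00119 - 0.00000 + 0.00000 - 0.00000 + 0.00000 - 0.00000 + 0.00000
= 0.92647.

0.9265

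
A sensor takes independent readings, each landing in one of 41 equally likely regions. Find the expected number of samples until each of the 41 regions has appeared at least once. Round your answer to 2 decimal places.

176.42

After k distinct regions have appeared, the next sample gives a new one with probability (41-k)/41, so the expected wait for the (k+1)-th is 41/(41-k).
E[T] = 41/41 + 41/40 + 41/39 + ... + 41/2 + 41/1 = 41·H_{41}.
H_{41} = 4.303, so E[T] = 176.420.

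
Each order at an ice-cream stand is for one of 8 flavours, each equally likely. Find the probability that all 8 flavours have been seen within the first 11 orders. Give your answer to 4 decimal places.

0.0558

Let A_i be the event that flavour i is missing after 11 orders. By inclusion–exclusion on the A_i,
P(all seen) = Σ_{j=0}^{8} (-1)^j C(8,j)((8-j)/8)^11
= 1.00000 - 1.84153 + 1.18258 - 0.31832 + 0.03418 - 0.00115 + 0.00001 - 0.00000 + 0.00000
= 0.05576.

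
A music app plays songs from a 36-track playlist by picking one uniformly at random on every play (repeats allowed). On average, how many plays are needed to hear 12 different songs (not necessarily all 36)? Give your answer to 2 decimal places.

14.35

Going from k to k+1 distinct takes a geometric number of plays with mean 36/(36-k).
Sum over k = 0,...,11: E = 36/36 + 36/35 + 36/34 + ... + 36/26 + 36/25 = 14.350.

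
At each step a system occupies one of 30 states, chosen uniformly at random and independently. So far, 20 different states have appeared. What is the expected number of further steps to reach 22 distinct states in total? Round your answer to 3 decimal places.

6.333

From k distinct to k+1 distinct takes on average 30/(30-k) steps.
Sum over k = 20,...,21: E = 30/10 + 30/9 = 6.3333.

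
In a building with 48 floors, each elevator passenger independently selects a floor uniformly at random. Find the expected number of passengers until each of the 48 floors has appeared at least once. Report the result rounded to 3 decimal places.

The wait to go from k to k+1 distinct floors is geometric with mean 48/(48-k).
E[T] = 48/48 + 48/47 + 48/46 + ... + 48/2 + 48/1 = 48·H_{48}.
H_{48} = 4.4588, so E[T] = 214.0223.

214.022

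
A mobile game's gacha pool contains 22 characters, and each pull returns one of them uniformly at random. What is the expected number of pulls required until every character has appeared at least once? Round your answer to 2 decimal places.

81.20

After k distinct characters have appeared, the next pull gives a new one with probability (22-k)/22, so the expected wait for the (k+1)-th is 22/(22-k).
E[T] = 22/22 + 22/21 + 22/20 + ... + 22/2 + 22/1 = 22·H_{22}.
H_{22} = 3.691, so E[T] = 81.198.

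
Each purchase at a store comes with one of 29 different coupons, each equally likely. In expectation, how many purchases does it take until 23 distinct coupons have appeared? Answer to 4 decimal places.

43.8380

With k distinct coupons already seen, the next new one arrives after an expected 29/(29-k) purchases.
Sum over k = 0,...,22: E = 29/29 + 29/28 + 29/27 + ... + 29/8 + 29/7 = 43.83796.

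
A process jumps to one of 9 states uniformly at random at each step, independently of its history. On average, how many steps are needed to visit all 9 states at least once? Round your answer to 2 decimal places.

Split into phases: going from k distinct to k+1 distinct takes on average 9/(9-k) steps.
E[T] = 9/9 + 9/8 + 9/7 + ... + 9/2 + 9/1 = 9·H_{9}.
H_{9} = 2.829, so E[T] = 25.461.

25.46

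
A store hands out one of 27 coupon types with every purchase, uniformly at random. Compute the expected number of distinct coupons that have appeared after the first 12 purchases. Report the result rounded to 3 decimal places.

9.834

For each coupon, P(seen in 12 purchases) = 1 - (26/27)^12 = 0.3642.
By linearity of expectation, E[distinct seen] = 27·(1 - (26/27)^12) = 9.8336.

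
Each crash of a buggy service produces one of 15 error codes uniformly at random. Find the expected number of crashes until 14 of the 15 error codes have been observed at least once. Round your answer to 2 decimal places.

34.77

With k distinct error codes already seen, the next new one arrives after an expected 15/(15-k) crashes.
Sum over k = 0,...,13: E = 15/15 + 15/14 + 15/13 + ... + 15/3 + 15/2 = 34.773.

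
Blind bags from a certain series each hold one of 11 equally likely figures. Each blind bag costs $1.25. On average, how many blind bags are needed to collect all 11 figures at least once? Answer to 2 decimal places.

33.22

After k distinct figures have appeared, the next blind bag gives a new one with probability (11-k)/11, so the expected wait for the (k+1)-th is 11/(11-k).
E[T] = 11/11 + 11/10 + 11/9 + ... + 11/2 + 11/1 = 11·H_{11}.
H_{11} = 3.020, so E[T] = 33.219.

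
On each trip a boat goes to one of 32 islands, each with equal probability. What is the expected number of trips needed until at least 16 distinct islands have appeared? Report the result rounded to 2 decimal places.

Going from k to k+1 distinct takes a geometric number of trips with mean 32/(32-k).
Sum over k = 0,...,15: E = 32/32 + 32/31 + 32/30 + ... + 32/18 + 32/17 = 21.689.

21.69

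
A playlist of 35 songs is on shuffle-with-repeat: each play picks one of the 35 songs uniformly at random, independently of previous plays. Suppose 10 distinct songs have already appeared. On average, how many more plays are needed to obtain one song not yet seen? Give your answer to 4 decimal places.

Each play yields a new song with probability (35-10)/35 = 25/35, so the wait is geometric with mean 35/25.
E = 35/25 = 1.40000.

1.4000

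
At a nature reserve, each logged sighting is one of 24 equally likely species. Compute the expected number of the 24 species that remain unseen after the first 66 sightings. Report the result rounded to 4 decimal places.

For each species, P(unseen after 66) = (23/24)^66 = 0.06027.
By linearity of expectation, E[unseen] = 24·(23/24)^66 = 1.44646.

1.4465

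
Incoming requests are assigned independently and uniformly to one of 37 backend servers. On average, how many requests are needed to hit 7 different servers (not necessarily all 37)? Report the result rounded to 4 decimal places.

7.6442

With k distinct servers already seen, the next new one arrives after an expected 37/(37-k) requests.
Sum over k = 0,...,6: E = 37/37 + 37/36 + 37/35 + ... + 37/32 + 37/31 = 7.64417.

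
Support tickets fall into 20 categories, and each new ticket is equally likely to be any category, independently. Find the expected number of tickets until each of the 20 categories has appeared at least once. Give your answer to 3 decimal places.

71.955

The wait to go from k to k+1 distinct categories is geometric with mean 20/(20-k).
E[T] = 20/20 + 20/19 + 20/18 + ... + 20/2 + 20/1 = 20·H_{20}.
H_{20} = 3.5977, so E[T] = 71.9548.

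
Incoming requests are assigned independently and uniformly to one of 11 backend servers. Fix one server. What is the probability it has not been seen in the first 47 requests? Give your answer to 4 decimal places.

0.0113

On each request the fixed server fails to appear with probability 10/11.
P(still missing after 47) = (10/11)^47 = 0.01134.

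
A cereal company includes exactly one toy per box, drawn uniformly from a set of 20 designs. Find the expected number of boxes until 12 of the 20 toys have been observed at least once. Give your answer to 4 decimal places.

17.5977

With k distinct toys already seen, the next new one arrives after an expected 20/(20-k) boxes.
Sum over k = 0,...,11: E = 20/20 + 20/19 + 20/18 + ... + 20/10 + 20/9 = 17.59765.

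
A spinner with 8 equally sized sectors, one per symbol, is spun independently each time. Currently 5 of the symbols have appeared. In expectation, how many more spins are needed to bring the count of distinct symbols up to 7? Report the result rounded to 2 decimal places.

With k distinct symbols already seen, the next new one takes an expected 8/(8-k) spins.
Sum over k = 5,...,6: E = 8/3 + 8/2 = 6.667.

6.67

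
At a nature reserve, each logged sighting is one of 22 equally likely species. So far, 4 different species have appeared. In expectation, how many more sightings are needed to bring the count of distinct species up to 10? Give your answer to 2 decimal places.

8.62

With k distinct species already seen, the next new one takes an expected 22/(22-k) sightings.
Sum over k = 4,...,9: E = 22/18 + 22/17 + 22/16 + 22/15 + 22/14 + 22/13 = 8.622.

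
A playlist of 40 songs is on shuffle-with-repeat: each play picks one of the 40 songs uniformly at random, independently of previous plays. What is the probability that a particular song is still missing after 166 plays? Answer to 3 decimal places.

On each play the fixed song fails to appear with probability 39/40.
P(still missing after 166) = (39/40)^166 = 0.0150.

0.015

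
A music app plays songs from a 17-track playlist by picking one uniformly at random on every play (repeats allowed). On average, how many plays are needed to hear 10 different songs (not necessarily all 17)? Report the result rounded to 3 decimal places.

14.394

Going from k to k+1 distinct takes a geometric number of plays with mean 17/(17-k).
Sum over k = 0,...,9: E = 17/17 + 17/16 + 17/15 + ... + 17/9 + 17/8 = 14.3938.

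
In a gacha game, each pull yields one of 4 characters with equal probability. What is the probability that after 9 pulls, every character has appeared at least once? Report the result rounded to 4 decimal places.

Let A_i be the event that character i is missing after 9 pulls. By inclusion–exclusion on the A_i,
P(all seen) = Σ_{j=0}^{4} (-1)^j C(4,j)((4-j)/4)^9
= 1.00000 - 0.30034 + 0.01172 - 0.00002 + 0.00000
= 0.71136.

0.7114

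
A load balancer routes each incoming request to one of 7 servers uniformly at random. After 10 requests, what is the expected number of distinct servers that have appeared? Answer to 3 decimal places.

5.502

For each server, P(seen in 10 requests) = 1 - (6/7)^10 = 0.7859.
By linearity of expectation, E[distinct seen] = 7·(1 - (6/7)^10) = 5.5016.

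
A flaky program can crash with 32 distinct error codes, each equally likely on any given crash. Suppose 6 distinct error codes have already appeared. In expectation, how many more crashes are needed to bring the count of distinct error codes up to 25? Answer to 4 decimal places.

From k distinct to k+1 distinct takes on average 32/(32-k) crashes.
Sum over k = 6,...,24: E = 32/26 + 32/25 + 32/24 + ... + 32/9 + 32/8 = 40.37000.

40.3700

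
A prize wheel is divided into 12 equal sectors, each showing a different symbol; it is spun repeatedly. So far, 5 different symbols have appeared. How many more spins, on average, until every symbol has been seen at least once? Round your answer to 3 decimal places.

31.114

From k distinct to k+1 distinct takes on average 12/(12-k) spins.
Sum over k = 5,...,11: E = 12/7 + 12/6 + 12/5 + ... + 12/2 + 12/1 = 31.1143.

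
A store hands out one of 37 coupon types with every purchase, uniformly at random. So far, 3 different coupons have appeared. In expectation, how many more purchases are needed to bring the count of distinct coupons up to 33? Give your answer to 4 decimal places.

With k distinct coupons already seen, the next new one takes an expected 37/(37-k) purchases.
Sum over k = 3,...,32: E = 37/34 + 37/33 + 37/32 + ... + 37/6 + 37/5 = 75.29044.

75.2904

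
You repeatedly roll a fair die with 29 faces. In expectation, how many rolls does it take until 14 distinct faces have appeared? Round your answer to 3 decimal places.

With k distinct faces already seen, the next new one arrives after an expected 29/(29-k) rolls.
Sum over k = 0,...,13: E = 29/29 + 29/28 + 29/27 + ... + 29/17 + 29/16 = 18.6593.

18.659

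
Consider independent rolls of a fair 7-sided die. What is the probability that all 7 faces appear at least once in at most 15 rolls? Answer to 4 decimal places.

By inclusion–exclusion over which faces are missing,
P(all seen) = Σ_{j=0}^{7} (-1)^j C(7,j)((7-j)/7)^15
= 1.00000 - 0.69326 + 0.13499 - 0.00792 + 0.00011 - 0.00000 + 0.00000 - 0.00000
= 0.43392.

0.4339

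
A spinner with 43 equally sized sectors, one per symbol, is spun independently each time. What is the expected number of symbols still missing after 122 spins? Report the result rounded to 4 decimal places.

For each symbol, P(unseen after 122) = (42/43)^122 = 0.05666.
By linearity of expectation, E[unseen] = 43·(42/43)^122 = 2.43630.

2.4363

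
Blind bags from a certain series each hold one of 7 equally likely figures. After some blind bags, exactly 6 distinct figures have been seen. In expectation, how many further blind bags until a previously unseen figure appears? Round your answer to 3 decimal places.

7.000

Each blind bag yields a new figure with probability (7-6)/7 = 1/7, so the wait is geometric with mean 7/1.
E = 7/1 = 7.0000.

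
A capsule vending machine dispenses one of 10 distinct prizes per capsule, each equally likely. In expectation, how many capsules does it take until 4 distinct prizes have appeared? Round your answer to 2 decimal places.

Going from k to k+1 distinct takes a geometric number of capsules with mean 10/(10-k).
Sum over k = 0,...,3: E = 10/10 + 10/9 + 10/8 + 10/7 = 4.790.

4.79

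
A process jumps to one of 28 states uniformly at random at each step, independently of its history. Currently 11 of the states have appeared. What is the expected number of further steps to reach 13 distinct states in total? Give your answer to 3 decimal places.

3.397

With k distinct states already seen, the next new one takes an expected 28/(28-k) steps.
Sum over k = 11,...,12: E = 28/17 + 28/16 = 3.3971.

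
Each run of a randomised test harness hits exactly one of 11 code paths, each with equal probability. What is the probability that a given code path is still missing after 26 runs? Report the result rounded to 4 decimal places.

Each run misses the fixed code path with probability (11-1)/11 = 10/11, independently.
P(still missing after 26) = (10/11)^26 = 0.08391.

0.0839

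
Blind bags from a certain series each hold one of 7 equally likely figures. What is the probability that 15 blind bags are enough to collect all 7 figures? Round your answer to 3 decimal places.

By inclusion–exclusion over which figures are missing,
P(all seen) = Σ_{j=0}^{7} (-1)^j C(7,j)((7-j)/7)^15
= 1.0000 - 0.6933 + 0.1350 - 0.0079 + 0.0001 - 0.0000 + 0.0000 - 0.0000
= 0.4339.

0.434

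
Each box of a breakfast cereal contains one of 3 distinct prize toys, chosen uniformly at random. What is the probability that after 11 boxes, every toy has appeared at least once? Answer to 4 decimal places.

By inclusion–exclusion over which toys are missing,
P(all seen) = Σ_{j=0}^{3} (-1)^j C(3,j)((3-j)/3)^11
= 1.00000 - 0.03468 + 0.00002 - 0.00000
= 0.96533.

0.9653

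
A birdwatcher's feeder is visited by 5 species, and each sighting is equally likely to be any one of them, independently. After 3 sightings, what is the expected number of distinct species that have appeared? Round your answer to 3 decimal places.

For each species, P(seen in 3 sightings) = 1 - (4/5)^3 = 0.4880.
By linearity of expectation, E[distinct seen] = 5·(1 - (4/5)^3) = 2.4400.

2.440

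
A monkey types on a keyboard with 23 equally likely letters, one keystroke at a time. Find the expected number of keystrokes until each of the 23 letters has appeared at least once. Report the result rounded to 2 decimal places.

85.89

Split into phases: going from k distinct to k+1 distinct takes on average 23/(23-k) keystrokes.
E[T] = 23/23 + 23/22 + 23/21 + ... + 23/2 + 23/1 = 23·H_{23}.
H_{23} = 3.734, so E[T] = 85.889.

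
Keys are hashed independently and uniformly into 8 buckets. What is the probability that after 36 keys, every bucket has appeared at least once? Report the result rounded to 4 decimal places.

0.9355

Let A_i be the event that bucket i is missing after 36 keys. By inclusion–exclusion on the A_i,
P(all seen) = Σ_{j=0}^{8} (-1)^j C(8,j)((8-j)/8)^36
= 1.00000 - 0.06537 + 0.00089 - 0.00000 + 0.00000 - 0.00000 + 0.00000 - 0.00000 + 0.00000
= 0.93552.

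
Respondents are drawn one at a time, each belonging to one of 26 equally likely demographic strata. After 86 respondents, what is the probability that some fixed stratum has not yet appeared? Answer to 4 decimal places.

On each respondent the fixed stratum fails to appear with probability 25/26.
P(still missing after 86) = (25/26)^86 = 0.03429.

0.0343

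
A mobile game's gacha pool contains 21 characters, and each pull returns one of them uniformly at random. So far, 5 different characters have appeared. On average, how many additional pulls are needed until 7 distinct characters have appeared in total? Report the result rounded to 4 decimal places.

2.7125

With k distinct characters already seen, the next new one takes an expected 21/(21-k) pulls.
Sum over k = 5,...,6: E = 21/16 + 21/15 = 2.71250.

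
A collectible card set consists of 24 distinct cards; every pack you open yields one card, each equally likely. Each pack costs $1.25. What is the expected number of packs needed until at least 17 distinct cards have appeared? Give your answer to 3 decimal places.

28.394

Going from k to k+1 distinct takes a geometric number of packs with mean 24/(24-k).
Sum over k = 0,...,16: E = 24/24 + 24/23 + 24/22 + ... + 24/9 + 24/8 = 28.3944.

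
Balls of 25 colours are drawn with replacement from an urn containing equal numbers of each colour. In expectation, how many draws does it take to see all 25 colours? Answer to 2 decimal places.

Split into phases: going from k distinct to k+1 distinct takes on average 25/(25-k) draws.
E[T] = 25/25 + 25/24 + 25/23 + ... + 25/2 + 25/1 = 25·H_{25}.
H_{25} = 3.816, so E[T] = 95.399.

95.40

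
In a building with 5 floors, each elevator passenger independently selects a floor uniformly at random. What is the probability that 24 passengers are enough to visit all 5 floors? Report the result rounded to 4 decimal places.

Let A_i be the event that floor i is missing after 24 passengers. By inclusion–exclusion on the A_i,
P(all seen) = Σ_{j=0}^{5} (-1)^j C(5,j)((5-j)/5)^24
= 1.00000 - 0.02361 + 0.00005 - 0.00000 + 0.00000 - 0.00000
= 0.97644.

0.9764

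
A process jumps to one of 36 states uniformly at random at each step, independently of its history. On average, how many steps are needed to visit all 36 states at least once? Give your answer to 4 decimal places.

150.2841

Split into phases: going from k distinct to k+1 distinct takes on average 36/(36-k) steps.
E[T] = 36/36 + 36/35 + 36/34 + ... + 36/2 + 36/1 = 36·H_{36}.
H_{36} = 4.17456, so E[T] = 150.28413.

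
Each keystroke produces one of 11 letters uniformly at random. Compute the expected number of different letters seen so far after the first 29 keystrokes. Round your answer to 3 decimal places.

10.307

For each letter, P(seen in 29 keystrokes) = 1 - (10/11)^29 = 0.9370.
By linearity of expectation, E[distinct seen] = 11·(1 - (10/11)^29) = 10.3066.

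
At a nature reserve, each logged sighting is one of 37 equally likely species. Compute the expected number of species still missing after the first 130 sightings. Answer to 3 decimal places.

For each species, P(unseen after 130) = (36/37)^130 = 0.0284.
By linearity of expectation, E[unseen] = 37·(36/37)^130 = 1.0503.

1.050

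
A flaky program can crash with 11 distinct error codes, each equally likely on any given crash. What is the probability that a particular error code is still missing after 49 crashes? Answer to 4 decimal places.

0.0094

Each crash misses the fixed error code with probability (11-1)/11 = 10/11, independently.
P(still missing after 49) = (10/11)^49 = 0.00937.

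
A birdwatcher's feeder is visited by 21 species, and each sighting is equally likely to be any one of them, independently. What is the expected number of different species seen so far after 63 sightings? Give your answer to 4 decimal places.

For each species, P(seen in 63 sightings) = 1 - (20/21)^63 = 0.95375.
By linearity of expectation, E[distinct seen] = 21·(1 - (20/21)^63) = 20.02883.

20.0288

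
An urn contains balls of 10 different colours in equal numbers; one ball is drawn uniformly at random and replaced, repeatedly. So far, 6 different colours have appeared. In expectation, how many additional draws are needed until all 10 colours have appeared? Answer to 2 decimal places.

With k distinct colours already seen, the next new one takes an expected 10/(10-k) draws.
Sum over k = 6,...,9: E = 10/4 + 10/3 + 10/2 + 10/1 = 20.833.

20.83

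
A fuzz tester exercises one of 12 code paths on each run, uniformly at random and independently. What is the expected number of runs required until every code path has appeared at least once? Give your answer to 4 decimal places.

Split into phases: going from k distinct to k+1 distinct takes on average 12/(12-k) runs.
E[T] = 12/12 + 12/11 + 12/10 + ... + 12/2 + 12/1 = 12·H_{12}.
H_{12} = 3.10321, so E[T] = 37.23853.

37.2385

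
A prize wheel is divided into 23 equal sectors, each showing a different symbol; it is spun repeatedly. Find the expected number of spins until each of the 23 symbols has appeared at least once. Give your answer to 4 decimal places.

85.8887

After k distinct symbols have appeared, the next spin gives a new one with probability (23-k)/23, so the expected wait for the (k+1)-th is 23/(23-k).
E[T] = 23/23 + 23/22 + 23/21 + ... + 23/2 + 23/1 = 23·H_{23}.
H_{23} = 3.73429, so E[T] = 85.88870.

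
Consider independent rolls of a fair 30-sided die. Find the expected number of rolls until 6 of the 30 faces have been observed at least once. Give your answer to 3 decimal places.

Going from k to k+1 distinct takes a geometric number of rolls with mean 30/(30-k).
Sum over k = 0,...,5: E = 30/30 + 30/29 + 30/28 + 30/27 + 30/26 + 30/25 = 6.5709.

6.571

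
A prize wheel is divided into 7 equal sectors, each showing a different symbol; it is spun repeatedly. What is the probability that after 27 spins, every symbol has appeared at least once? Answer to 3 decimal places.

By inclusion–exclusion over which symbols are missing,
P(all seen) = Σ_{j=0}^{7} (-1)^j C(7,j)((7-j)/7)^27
= 1.0000 - 0.1090 + 0.0024 - 0.0000 + 0.0000 - 0.0000 + 0.0000 - 0.0000
= 0.8933.

0.893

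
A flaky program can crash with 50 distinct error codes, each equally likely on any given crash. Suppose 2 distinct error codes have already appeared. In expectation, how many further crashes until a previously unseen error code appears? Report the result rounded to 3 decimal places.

1.042

Each crash yields a new error code with probability (50-2)/50 = 48/50, so the wait is geometric with mean 50/48.
E = 50/48 = 1.0417.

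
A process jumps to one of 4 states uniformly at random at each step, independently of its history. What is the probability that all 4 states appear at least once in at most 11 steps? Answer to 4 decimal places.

0.8340

By inclusion–exclusion over which states are missing,
P(all seen) = Σ_{j=0}^{4} (-1)^j C(4,j)((4-j)/4)^11
= 1.00000 - 0.16894 + 0.00293 - 0.00000 + 0.00000
= 0.83399.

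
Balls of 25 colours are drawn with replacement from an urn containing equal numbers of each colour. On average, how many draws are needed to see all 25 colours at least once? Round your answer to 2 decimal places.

After k distinct colours have appeared, the next draw gives a new one with probability (25-k)/25, so the expected wait for the (k+1)-th is 25/(25-k).
E[T] = 25/25 + 25/24 + 25/23 + ... + 25/2 + 25/1 = 25·H_{25}.
H_{25} = 3.816, so E[T] = 95.399.

95.40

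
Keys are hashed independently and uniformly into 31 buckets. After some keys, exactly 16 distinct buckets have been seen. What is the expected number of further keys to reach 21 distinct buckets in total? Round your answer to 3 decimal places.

12.067

From k distinct to k+1 distinct takes on average 31/(31-k) keys.
Sum over k = 16,...,20: E = 31/15 + 31/14 + 31/13 + 31/12 + 31/11 = 12.0671.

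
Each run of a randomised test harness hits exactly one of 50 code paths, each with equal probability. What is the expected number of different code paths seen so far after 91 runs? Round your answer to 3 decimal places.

For each code path, P(seen in 91 runs) = 1 - (49/50)^91 = 0.8409.
By linearity of expectation, E[distinct seen] = 50·(1 - (49/50)^91) = 42.0468.

42.047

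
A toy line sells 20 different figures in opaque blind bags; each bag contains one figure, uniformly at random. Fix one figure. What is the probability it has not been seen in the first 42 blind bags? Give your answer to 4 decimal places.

Each blind bag misses the fixed figure with probability (20-1)/20 = 19/20, independently.
P(still missing after 42) = (19/20)^42 = 0.11598.

0.1160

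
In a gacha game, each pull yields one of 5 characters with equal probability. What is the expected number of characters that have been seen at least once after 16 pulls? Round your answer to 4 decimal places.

For each character, P(seen in 16 pulls) = 1 - (4/5)^16 = 0.97185.
By linearity of expectation, E[distinct seen] = 5·(1 - (4/5)^16) = 4.85926.

4.8593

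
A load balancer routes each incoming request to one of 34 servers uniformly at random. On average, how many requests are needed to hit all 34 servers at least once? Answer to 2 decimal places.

140.02

Split into phases: going from k distinct to k+1 distinct takes on average 34/(34-k) requests.
E[T] = 34/34 + 34/33 + 34/32 + ... + 34/2 + 34/1 = 34·H_{34}.
H_{34} = 4.118, so E[T] = 140.019.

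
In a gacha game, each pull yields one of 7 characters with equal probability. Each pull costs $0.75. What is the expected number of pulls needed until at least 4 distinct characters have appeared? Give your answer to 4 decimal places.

Going from k to k+1 distinct takes a geometric number of pulls with mean 7/(7-k).
Sum over k = 0,...,3: E = 7/7 + 7/6 + 7/5 + 7/4 = 5.31667.

5.3167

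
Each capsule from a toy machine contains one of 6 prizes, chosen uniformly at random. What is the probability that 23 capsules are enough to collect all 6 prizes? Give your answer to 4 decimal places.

By inclusion–exclusion over which prizes are missing,
P(all seen) = Σ_{j=0}^{6} (-1)^j C(6,j)((6-j)/6)^23
= 1.00000 - 0.09057 + 0.00134 - 0.00000 + 0.00000 - 0.00000 + 0.00000
= 0.91076.

0.9108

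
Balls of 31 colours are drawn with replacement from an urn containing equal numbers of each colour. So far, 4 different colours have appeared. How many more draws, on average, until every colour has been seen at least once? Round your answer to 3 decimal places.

120.635

The wait to go from k to k+1 distinct colours is geometric with mean 31/(31-k).
Sum over k = 4,...,30: E = 31/27 + 31/26 + 31/25 + ... + 31/2 + 31/1 = 120.6352.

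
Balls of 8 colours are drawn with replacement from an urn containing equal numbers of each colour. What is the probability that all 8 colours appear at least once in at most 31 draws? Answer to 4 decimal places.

Let A_i be the event that colour i is missing after 31 draws. By inclusion–exclusion on the A_i,
P(all seen) = Σ_{j=0}^{8} (-1)^j C(8,j)((8-j)/8)^31
= 1.00000 - 0.12745 + 0.00375 - 0.00003 + 0.00000 - 0.00000 + 0.00000 - 0.00000 + 0.00000
= 0.87627.

0.8763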